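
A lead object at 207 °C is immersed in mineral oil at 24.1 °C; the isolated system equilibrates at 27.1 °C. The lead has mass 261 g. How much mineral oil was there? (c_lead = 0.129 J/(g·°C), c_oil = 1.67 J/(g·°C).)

Setting the total heat transfer to zero:
261×0.129×(27.1 − 207) + m×1.67×(27.1 − 24.1) = 0
5.01 m = 6057.1
m = 6057.1/5.01 ≈ 1209 g

m ≈ 1210 g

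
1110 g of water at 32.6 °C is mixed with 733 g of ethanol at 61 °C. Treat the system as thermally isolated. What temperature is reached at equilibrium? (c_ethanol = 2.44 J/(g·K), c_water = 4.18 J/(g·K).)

T_f ≈ 40.5 °C

Net heat exchanged in the isolated system is zero:
733×2.44×(T − 61) + 1110×4.18×(T − 32.6) = 0
1788.5(T − 61) + 4639.8(T − 32.6) = 0
6428.3 T = 260357
T = 260357 / 6428.3 = 40.5 °C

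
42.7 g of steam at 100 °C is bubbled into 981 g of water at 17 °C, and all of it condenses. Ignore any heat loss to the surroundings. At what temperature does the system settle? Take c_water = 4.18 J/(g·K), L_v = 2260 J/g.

T_f ≈ 43.0 °C

Heat gained plus heat lost sum to zero:
steam→water at 100 °C releases m L_v = 42.7·2260 = 96502; condensate cools 100→T: 42.7·4.18·(T − 100) = 178.49(T − 100); water warms: 981·4.18·(T − 17) = 4100.6(T − 17)
4279.1 T = 96502 + 17849 + 69710 = 184060
T ≈ 43.01 °C (< 100 °C, so full condensation is consistent).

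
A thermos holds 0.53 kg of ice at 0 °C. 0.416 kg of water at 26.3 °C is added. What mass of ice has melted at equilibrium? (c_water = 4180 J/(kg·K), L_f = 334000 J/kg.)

m_melted ≈ 0.137 kg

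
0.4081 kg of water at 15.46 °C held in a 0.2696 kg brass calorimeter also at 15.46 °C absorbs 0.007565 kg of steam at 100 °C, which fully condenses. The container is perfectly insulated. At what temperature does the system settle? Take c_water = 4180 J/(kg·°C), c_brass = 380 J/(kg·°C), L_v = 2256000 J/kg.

T_f ≈ 26.2 °C

Heat gained plus heat lost sum to zero:
steam→water at 100 °C releases m L_v = 0.007565×2256000 = 17067; condensate cools 100→T: 0.007565×4180×(T − 100) = 31.62(T − 100); original water: 1705.9(T − 15.46); brass cup: 0.2696×380×(T − 15.46) = 102.45(T − 15.46)
1839.9 T = 17067 + 3162.2 + 27956 = 48185
T ≈ 26.19 °C, under the boiling point, so the assumption holds.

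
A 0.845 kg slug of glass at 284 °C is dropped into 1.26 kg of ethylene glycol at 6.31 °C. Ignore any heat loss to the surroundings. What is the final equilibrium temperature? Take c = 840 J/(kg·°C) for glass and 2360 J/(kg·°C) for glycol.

T_f ≈ 59.8 °C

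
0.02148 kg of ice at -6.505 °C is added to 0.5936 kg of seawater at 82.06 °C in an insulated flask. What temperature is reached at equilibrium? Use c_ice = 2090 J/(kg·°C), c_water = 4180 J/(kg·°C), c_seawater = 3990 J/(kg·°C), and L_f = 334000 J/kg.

Energy balance with sensible and latent terms:
ice -6.505→0 °C: 0.02148×2090×6.505 = 292.03
  fusion: m_ice L_f = 0.02148×334000 = 7174.3
  meltwater 0→T: 0.02148×4180×T = 89.79 T
  seawater cools: 0.5936×3990×(T − 82.06) = 2368.5(T − 82.06)
2458.3 T = 194356 − 7466.4 = 186890
T ≈ 76.03 °C. Since T > 0 °C, the all-ice-melts assumption holds.

T_f ≈ 76.0 °C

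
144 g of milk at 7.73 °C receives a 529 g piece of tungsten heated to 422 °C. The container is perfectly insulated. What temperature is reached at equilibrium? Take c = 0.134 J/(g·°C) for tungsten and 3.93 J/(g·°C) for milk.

T_f ≈ 53.8 °C

With ΣQ=0 the equilibrium temperature is the m·c-weighted mean:
T_f = (70.89*422 + 565.92*7.73) / (70.89 + 565.92)
    = 34288 / 636.81 ≈ 53.84 °C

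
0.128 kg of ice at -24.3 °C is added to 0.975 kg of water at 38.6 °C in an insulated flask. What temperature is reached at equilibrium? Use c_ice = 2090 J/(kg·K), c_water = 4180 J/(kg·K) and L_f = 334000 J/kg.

Net heat exchanged in the isolated system is zero:
ice -24.3→0 °C: 0.128×2090×24.3 = 6500.7
  fusion: m_ice L_f = 0.128×334000 = 42752
  warm the meltwater: 535.04 T
  water: 4075.5(T − 38.6)
4610.5 T = 157314 − 49253 = 108062
T ≈ 23.44 °C. Since T > 0 °C, the all-ice-melts assumption holds.

T_f ≈ 23.4 °C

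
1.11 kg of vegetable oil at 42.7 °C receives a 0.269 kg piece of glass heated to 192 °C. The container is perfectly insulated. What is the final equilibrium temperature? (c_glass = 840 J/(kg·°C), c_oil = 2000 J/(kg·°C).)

T_f ≈ 56.5 °C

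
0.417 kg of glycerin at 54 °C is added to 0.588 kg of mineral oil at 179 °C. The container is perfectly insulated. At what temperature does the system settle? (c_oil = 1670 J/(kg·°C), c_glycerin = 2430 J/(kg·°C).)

T_f ≈ 115.5 °C

Taking heat into each body as positive, Σ m c ΔT = 0:
0.588×1670×(T − 179) + 0.417×2430×(T − 54) = 0
1995.3 T = 230490
T = 230490 / 1995.3 = 116 °C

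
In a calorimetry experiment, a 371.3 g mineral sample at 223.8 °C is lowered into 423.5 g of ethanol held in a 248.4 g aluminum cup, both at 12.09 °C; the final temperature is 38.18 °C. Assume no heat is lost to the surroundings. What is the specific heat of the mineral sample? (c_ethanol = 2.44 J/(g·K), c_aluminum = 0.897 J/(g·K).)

c ≈ 0.476 J/(g·K)

Net heat exchanged in the isolated system is zero:
371.3·c·(38.18 − 223.8) + 423.5·2.44·(38.18 − 12.09) + 248.4·0.897·(38.18 − 12.09) = 0
-68921 c = -32773
c = -32773/-68921 ≈ 0.4755 J/(g·K)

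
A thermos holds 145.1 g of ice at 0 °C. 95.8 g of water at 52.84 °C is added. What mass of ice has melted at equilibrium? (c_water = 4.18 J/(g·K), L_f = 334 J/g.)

Heat available from the water dropping to 0 °C: 95.8×4.18×52.84 = 21159 J.
Melting all 145.1 g of ice would need 145.1×334 = 48463 J.
That's not enough to melt it all — equilibrium is at 0 °C with ice remaining.
m_melted×334 = 21159  ⇒  m_melted ≈ 63.35 g.

m_melted ≈ 63.4 g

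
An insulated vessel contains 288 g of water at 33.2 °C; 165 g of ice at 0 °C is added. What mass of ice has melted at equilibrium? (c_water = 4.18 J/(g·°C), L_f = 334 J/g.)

Heat available from the water dropping to 0 °C: 288·4.18·33.2 = 39967 J.
To melt every bit of ice: 165·334 = 55110 J.
That's not enough to melt it all — equilibrium is at 0 °C with ice remaining.
m_melt = 39967 / L_f = 119.7 g.

m_melted ≈ 120 g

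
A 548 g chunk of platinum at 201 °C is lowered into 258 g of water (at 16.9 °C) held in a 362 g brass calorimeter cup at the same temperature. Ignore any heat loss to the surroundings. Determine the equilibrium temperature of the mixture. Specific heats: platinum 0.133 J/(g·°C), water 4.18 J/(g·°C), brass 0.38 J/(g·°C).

T_f ≈ 27.3 °C

T_f = Σ m_i c_i T_i / Σ m_i c_i:
T_f = (72.88·201 + 1078.4·16.9 + 137.56·16.9) / (72.88 + 1078.4 + 137.56)
    = 35200 / 1288.9 ≈ 27.31 °C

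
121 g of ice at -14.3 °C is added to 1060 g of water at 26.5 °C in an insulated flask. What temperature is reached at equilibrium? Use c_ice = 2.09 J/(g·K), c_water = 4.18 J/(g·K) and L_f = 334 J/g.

T_f ≈ 14.9 °C

Energy balance with sensible and latent terms:
warm ice to 0 °C: 121·2.09·(0 − (-14.3)) = 3616.3
  melt ice: 121·334 = 40414
  meltwater 0→T: 121·4.18·T = 505.78 T
  water cools: 1060·4.18·(T − 26.5) = 4430.8(T − 26.5)
4936.6 T = 117416 − 44030 = 73386
T ≈ 14.87 °C. Since T > 0 °C, the all-ice-melts assumption holds.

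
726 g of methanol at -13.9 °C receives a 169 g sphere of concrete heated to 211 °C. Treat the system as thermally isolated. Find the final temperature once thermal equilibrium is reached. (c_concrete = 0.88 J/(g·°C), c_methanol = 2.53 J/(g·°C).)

T_f ≈ 2.9 °C

Set heat shed by the hot body equal to heat absorbed by the cold body:
169·0.88·(211 − T) = 726·2.53·(T − (-13.9))
148.72(211 − T) = 1836.8(T − (-13.9))
1985.5 T = 5848.7  ⇒  T ≈ 2.95 °C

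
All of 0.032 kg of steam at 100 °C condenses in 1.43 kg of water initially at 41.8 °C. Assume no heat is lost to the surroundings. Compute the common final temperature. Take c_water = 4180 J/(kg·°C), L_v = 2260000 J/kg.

T_f ≈ 54.9 °C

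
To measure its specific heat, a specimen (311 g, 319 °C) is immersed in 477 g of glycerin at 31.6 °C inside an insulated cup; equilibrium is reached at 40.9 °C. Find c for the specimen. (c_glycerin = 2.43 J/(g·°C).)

Heat lost by the specimen = heat gained by the glycerin:
311·c·(319 − 40.9) = 477·2.43·(40.9 − 31.6)
86489 c = 10780  ⇒  c ≈ 0.1246 J/(g·°C)

c ≈ 0.125 J/(g·°C)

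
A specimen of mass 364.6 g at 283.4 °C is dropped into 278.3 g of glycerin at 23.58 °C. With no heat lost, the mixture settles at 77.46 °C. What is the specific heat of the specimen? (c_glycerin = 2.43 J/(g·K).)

c ≈ 0.485 J/(g·K)

m_s c (T_s − T_f) = m_glycerin c_glycerin (T_f − T_0):
364.6×c×(283.4 − 77.46) = 278.3×2.43×(77.46 − 23.58)
75086 c = 36437  ⇒  c ≈ 0.4853 J/(g·K)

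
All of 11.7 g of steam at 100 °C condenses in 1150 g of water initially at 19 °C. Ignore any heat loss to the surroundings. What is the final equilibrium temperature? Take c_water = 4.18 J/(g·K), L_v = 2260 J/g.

T_f ≈ 25.3 °C

Energy conservation, ΣQ = 0:
latent heat released on condensation: 11.7·2260 = 26442; condensate cools 100→T: 11.7·4.18·(T − 100) = 48.91(T − 100); water warms: 1150·4.18·(T − 19) = 4807(T − 19)
4855.9 T = 26442 + 4890.6 + 91333 = 122666
T ≈ 25.26 °C, under the boiling point, so the assumption holds.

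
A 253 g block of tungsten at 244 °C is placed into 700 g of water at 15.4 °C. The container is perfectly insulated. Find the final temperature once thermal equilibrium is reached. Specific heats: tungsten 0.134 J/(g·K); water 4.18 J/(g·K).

Setting the total heat transfer to zero:
253×0.134×(T − 244) + 700×4.18×(T − 15.4) = 0
2959.9 T = 53332
T = 53332/2959.9 ≈ 18.02 °C

T_f ≈ 18.0 °C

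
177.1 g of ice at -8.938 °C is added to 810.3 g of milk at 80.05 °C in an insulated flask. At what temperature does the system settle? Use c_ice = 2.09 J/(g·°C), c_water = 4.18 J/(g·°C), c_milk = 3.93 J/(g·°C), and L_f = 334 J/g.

T_f ≈ 49.0 °C

Sum of m c ΔT and latent-heat terms is zero:
ice -8.938→0 °C: 177.1·2.09·8.938 = 3308.3
  latent heat to melt: 177.1·334 = 59151
  meltwater 0→T: 177.1·4.18·T = 740.28 T
  milk: 3184.5(T − 80.05)
3924.8 T = 254918 − 62460 = 192458
T ≈ 49.04 °C. Since T > 0 °C, the all-ice-melts assumption holds.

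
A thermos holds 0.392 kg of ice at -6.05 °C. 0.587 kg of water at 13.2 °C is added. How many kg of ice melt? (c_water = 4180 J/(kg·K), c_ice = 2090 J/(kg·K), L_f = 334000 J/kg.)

Heat available from the water dropping to 0 °C: 0.587×4180×13.2 = 32388 J.
Warming the ice to 0 °C takes 0.392×2090×6.05 = 4956.6 J, leaving 27432 J for melting.
To melt every bit of ice: 0.392×334000 = 130928 J.
27432 J < 130928 J, so only part of the ice melts and the system sits at 0 °C.
m_melted×334000 = 27432  ⇒  m_melted ≈ 0.08213 kg.

m_melted ≈ 0.0821 kg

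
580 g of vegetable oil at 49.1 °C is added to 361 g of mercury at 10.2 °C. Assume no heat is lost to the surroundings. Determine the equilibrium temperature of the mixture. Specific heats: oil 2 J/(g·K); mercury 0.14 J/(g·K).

Energy conservation, ΣQ = 0:
580*2*(T − 49.1) + 361*0.14*(T − 10.2) = 0
(1160 + 50.54) T = 1160*49.1 + 50.54*10.2
T = 57472/1210.5 ≈ 47.48 °C

T_f ≈ 47.5 °C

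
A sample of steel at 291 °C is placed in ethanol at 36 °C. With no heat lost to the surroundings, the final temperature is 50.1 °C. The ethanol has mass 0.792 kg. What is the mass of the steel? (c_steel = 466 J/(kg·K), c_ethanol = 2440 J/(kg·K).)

Heat lost by the steel = heat gained by the ethanol:
m×466×(291 − 50.1) = 0.792×2440×(50.1 − 36)
112259 m = 27248  ⇒  m ≈ 0.2427 kg

m ≈ 0.243 kg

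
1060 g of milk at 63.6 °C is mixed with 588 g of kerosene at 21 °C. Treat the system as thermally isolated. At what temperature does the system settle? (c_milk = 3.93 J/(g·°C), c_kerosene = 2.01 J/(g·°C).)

Energy conservation, ΣQ = 0:
1060·3.93·(T − 63.6) + 588·2.01·(T − 21) = 0
(4165.8 + 1181.9) T = 4165.8·63.6 + 1181.9·21
T = 289764 / 5347.7 = 54.2 °C

T_f ≈ 54.2 °C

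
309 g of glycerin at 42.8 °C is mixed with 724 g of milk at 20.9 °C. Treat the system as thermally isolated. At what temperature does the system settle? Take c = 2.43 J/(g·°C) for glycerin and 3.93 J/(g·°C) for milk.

Heat lost by the glycerin equals heat gained by the milk:
309×2.43×(42.8 − T) = 724×3.93×(T − 20.9)
750.87(42.8 − T) = 2845.3(T − 20.9)
3596.2 T = 91604  ⇒  T ≈ 25.47 °C

T_f ≈ 25.5 °C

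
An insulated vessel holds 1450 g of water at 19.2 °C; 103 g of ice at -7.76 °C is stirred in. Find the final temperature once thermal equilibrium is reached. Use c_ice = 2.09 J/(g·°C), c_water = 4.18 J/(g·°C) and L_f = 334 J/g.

T_f ≈ 12.4 °C

Setting the total heat transfer to zero:
ice -7.76→0 °C: 103×2.09×7.76 = 1670.5; latent heat to melt: 103×334 = 34402; warm the meltwater: 430.54 T; water cools: 1450×4.18×(T − 19.2) = 6061(T − 19.2)
6491.5 T = 116371 − 36072 = 80299
T ≈ 12.37 °C — above 0 °C, consistent with complete melting.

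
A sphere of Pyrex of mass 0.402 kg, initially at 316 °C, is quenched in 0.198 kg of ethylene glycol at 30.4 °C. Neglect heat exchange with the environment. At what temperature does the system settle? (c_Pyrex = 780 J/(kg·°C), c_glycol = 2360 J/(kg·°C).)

T_f ≈ 145.1 °C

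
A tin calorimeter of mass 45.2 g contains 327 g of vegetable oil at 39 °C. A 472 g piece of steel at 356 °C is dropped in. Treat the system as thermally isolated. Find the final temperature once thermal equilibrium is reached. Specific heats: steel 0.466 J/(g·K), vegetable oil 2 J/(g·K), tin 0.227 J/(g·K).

T_f ≈ 117.9 °C

Energy conservation, ΣQ = 0:
472*0.466*(T − 356) + 327*2*(T − 39) + 45.2*0.227*(T − 39) = 0
219.95(T − 356) + 654(T − 39) + 10.26(T − 39) = 0
884.21 T = 104209
T ≈ 117.86 °C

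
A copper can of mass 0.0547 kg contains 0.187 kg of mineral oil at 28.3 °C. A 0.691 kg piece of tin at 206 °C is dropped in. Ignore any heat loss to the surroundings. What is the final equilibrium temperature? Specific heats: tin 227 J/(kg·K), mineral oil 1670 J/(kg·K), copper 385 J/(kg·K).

T_f ≈ 85.2 °C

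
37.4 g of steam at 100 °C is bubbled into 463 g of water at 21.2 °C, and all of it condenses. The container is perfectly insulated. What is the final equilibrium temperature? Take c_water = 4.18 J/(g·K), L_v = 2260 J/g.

Net heat exchanged in the isolated system is zero:
condense steam: −37.4·2260 = −84524; condensate cools 100→T: 37.4·4.18·(T − 100) = 156.33(T − 100); water warms: 463·4.18·(T − 21.2) = 1935.3(T − 21.2)
2091.7 T = 84524 + 15633 + 41029 = 141186
T ≈ 67.50 °C, under the boiling point, so the assumption holds.

T_f ≈ 67.5 °C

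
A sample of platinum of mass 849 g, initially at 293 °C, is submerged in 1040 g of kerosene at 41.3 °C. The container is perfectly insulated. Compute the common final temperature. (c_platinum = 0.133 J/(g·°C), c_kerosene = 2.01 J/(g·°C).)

T_f ≈ 54.2 °C

|Q_platinum| = |Q_kerosene|:
849*0.133*(293 − T) = 1040*2.01*(T − 41.3)
112.92(293 − T) = 2090.4(T − 41.3)
2203.3 T = 119418  ⇒  T ≈ 54.20 °C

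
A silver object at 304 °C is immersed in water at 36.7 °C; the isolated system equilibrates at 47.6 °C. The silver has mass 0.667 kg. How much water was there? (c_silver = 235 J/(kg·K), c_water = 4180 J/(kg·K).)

m ≈ 0.882 kg

Setting the total heat transfer to zero:
0.667·235·(47.6 − 304) + m·4180·(47.6 − 36.7) = 0
45562 m = 40189
m = 40189/45562 ≈ 0.8821 kg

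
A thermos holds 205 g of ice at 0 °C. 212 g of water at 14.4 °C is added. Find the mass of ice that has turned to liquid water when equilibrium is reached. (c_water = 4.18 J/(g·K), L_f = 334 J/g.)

m_melted ≈ 38.2 g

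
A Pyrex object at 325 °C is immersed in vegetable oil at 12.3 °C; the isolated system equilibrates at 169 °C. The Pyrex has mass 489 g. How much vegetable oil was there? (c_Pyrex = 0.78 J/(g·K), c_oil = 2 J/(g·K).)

m ≈ 190 g

Net heat exchanged in the isolated system is zero:
489·0.78·(169 − 325) + m·2·(169 − 12.3) = 0
313.4 m = 59502
m = 59502/313.4 ≈ 189.9 g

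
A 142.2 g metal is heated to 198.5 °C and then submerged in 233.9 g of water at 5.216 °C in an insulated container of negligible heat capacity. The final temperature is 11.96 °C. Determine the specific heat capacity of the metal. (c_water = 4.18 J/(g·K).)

c ≈ 0.249 J/(g·K)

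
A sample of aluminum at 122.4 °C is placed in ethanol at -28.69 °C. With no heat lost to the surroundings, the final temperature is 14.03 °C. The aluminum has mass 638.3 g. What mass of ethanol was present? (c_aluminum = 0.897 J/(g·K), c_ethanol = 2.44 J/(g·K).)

m ≈ 595 g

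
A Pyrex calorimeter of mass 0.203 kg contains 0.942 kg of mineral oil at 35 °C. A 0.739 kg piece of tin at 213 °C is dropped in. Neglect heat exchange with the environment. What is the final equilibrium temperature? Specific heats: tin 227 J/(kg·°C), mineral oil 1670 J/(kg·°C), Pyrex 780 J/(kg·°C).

T_f ≈ 50.7 °C

Setting the total heat transfer to zero:
0.739×227×(T − 213) + 0.942×1670×(T − 35) + 0.203×780×(T − 35) = 0
1899.2 T = 96333
T ≈ 50.72 °C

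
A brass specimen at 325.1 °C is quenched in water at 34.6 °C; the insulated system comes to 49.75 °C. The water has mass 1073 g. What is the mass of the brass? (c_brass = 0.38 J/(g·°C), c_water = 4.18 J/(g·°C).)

m ≈ 649 g

Heat lost by the brass = heat gained by the water:
m·0.38·(325.1 − 49.75) = 1073·4.18·(49.75 − 34.6)
104.63 m = 67950  ⇒  m ≈ 649.4 g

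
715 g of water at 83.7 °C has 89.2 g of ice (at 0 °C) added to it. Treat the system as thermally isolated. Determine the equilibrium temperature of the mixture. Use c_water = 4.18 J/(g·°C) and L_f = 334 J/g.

T_f ≈ 65.6 °C

Net heat exchanged in the isolated system is zero:
latent heat to melt: 89.2·334 = 29793; meltwater 0→T: 89.2·4.18·T = 372.86 T; water: 2988.7(T − 83.7)
3361.6 T = 250154 − 29793 = 220361
T ≈ 65.55 °C. Since T > 0 °C, the all-ice-melts assumption holds.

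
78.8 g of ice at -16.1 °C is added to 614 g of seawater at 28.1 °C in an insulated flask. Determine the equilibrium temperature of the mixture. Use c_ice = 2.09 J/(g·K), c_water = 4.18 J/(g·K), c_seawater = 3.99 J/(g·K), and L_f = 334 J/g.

T_f ≈ 14.3 °C

Heat gained plus heat lost sum to zero:
warm ice to 0 °C: 78.8·2.09·(0 − (-16.1)) = 2651.5
  latent heat to melt: 78.8·334 = 26319
  meltwater 0→T: 78.8·4.18·T = 329.38 T
  seawater: 2449.9(T − 28.1)
2779.2 T = 68841 − 28971 = 39870
T ≈ 14.35 °C (positive, so assuming full melt was valid).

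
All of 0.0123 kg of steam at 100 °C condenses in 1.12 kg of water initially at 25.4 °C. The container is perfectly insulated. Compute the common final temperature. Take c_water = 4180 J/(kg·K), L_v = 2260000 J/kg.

T_f ≈ 32.1 °C

Conservation of energy gives ΣQ = 0:
condense steam: −0.0123·2260000 = −27798; condensate cools 100→T: 0.0123·4180·(T − 100) = 51.41(T − 100); water warms: 1.12·4180·(T − 25.4) = 4681.6(T − 25.4)
4733 T = 27798 + 5141.4 + 118913 = 151852
T ≈ 32.08 °C — below 100 °C, confirming all the steam condensed.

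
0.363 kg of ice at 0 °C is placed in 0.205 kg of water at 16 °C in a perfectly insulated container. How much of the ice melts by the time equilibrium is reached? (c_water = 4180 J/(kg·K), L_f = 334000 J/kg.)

m_melted ≈ 0.041 kg

Cooling the water to 0 °C releases 0.205×4180×16 = 13710 J.
To melt every bit of ice: 0.363×334000 = 121242 J.
That's not enough to melt it all — equilibrium is at 0 °C with ice remaining.
m_melt = 13710 / L_f = 0.04105 kg.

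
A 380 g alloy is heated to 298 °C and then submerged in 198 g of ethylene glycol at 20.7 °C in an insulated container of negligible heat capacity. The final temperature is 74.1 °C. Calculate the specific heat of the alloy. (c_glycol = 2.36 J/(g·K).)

c ≈ 0.293 J/(g·K)

m_s c (T_s − T_f) = m_glycol c_glycol (T_f − T_0):
380·c·(298 − 74.1) = 198·2.36·(74.1 − 20.7)
85082 c = 24953  ⇒  c ≈ 0.2933 J/(g·K)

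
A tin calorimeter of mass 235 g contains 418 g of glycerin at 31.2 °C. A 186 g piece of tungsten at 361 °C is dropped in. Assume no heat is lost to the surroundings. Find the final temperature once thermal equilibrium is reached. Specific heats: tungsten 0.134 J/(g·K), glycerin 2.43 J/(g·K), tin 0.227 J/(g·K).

T_f ≈ 38.7 °C

With ΣQ=0 the equilibrium temperature is the m·c-weighted mean:
T_f = (24.92*361 + 1015.7*31.2 + 53.34*31.2) / (24.92 + 1015.7 + 53.34)
    = 42353 / 1094 ≈ 38.71 °C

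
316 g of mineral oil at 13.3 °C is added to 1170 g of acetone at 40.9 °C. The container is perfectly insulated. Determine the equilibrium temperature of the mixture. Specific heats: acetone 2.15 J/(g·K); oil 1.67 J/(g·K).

T_f ≈ 36.1 °C

Heat gained plus heat lost sum to zero:
1170·2.15·(T − 40.9) + 316·1.67·(T − 13.3) = 0
3043.2 T = 109903
T = 109903/3043.2 ≈ 36.11 °C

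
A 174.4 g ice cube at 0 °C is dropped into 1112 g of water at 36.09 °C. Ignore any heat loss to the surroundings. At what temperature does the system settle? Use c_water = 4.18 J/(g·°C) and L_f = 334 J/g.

Setting the total heat transfer to zero:
latent heat to melt: 174.4×334 = 58250
  warm the meltwater: 728.99 T
  water: 4648.2(T − 36.09)
5377.2 T = 167752 − 58250 = 109502
T ≈ 20.36 °C. Since T > 0 °C, the all-ice-melts assumption holds.

T_f ≈ 20.4 °C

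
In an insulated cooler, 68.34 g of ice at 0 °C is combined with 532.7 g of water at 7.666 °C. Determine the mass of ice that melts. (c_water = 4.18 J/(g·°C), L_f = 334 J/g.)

Heat available from the water dropping to 0 °C: 532.7·4.18·7.666 = 17070 J.
Fully melting the ice requires m_ice L_f = 68.34·334 = 22826 J.
That's not enough to melt it all — equilibrium is at 0 °C with ice remaining.
Mass melted = 17070/334 ≈ 51.11 g.

m_melted ≈ 51.1 g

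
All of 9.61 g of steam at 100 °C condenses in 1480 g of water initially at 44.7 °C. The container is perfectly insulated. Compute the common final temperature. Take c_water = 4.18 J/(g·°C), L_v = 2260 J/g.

T_f ≈ 48.5 °C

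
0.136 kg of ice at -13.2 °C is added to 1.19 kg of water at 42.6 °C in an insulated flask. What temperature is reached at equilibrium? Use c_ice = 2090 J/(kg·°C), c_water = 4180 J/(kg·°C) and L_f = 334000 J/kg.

T_f ≈ 29.4 °C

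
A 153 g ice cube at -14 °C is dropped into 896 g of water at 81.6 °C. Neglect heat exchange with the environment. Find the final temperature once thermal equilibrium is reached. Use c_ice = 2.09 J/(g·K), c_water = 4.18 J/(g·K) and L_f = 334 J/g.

Setting the total heat transfer to zero:
ice -14→0 °C: 153·2.09·14 = 4476.8
  melt ice: 153·334 = 51102
  warm the meltwater: 639.54 T
  water cools: 896·4.18·(T − 81.6) = 3745.3(T − 81.6)
4384.8 T = 305615 − 55579 = 250036
T ≈ 57.02 °C. Since T > 0 °C, the all-ice-melts assumption holds.

T_f ≈ 57.0 °C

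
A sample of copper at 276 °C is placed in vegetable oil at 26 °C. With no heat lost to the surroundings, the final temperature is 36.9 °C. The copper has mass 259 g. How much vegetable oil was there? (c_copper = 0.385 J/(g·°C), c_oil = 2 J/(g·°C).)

m ≈ 1090 g

Conservation of energy gives ΣQ = 0:
259·0.385·(36.9 − 276) + m·2·(36.9 − 26) = 0
21.8 m = 23842
m = 23842/21.8 ≈ 1094 g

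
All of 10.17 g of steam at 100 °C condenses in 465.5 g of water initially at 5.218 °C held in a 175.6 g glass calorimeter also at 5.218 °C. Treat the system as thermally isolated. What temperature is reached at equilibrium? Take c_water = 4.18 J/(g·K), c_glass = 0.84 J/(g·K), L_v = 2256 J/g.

T_f ≈ 17.8 °C

Energy balance with sensible and latent terms:
latent heat released on condensation: 10.17×2256 = 22944; condensate cools 100→T: 10.17×4.18×(T − 100) = 42.51(T − 100); original water: 1945.8(T − 5.218); cup: 147.5(T − 5.218)
2135.8 T = 22944 + 4251.1 + 10923 = 38117
T ≈ 17.85 °C (< 100 °C, so full condensation is consistent).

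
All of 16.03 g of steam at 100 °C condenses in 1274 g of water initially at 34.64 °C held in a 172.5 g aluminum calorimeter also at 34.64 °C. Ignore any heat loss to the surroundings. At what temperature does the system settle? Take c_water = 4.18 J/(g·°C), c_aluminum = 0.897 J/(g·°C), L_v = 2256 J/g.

T_f ≈ 41.9 °C

Let T be the final temperature. ΣQ_i = 0:
latent heat released on condensation: 16.03×2256 = 36164; condensed water 100 °C→T: 67.01(T − 100); original water: 5325.3(T − 34.64); cup: 154.73(T − 34.64)
5547.1 T = 36164 + 6700.5 + 189829 = 232693
T ≈ 41.95 °C (< 100 °C, so full condensation is consistent).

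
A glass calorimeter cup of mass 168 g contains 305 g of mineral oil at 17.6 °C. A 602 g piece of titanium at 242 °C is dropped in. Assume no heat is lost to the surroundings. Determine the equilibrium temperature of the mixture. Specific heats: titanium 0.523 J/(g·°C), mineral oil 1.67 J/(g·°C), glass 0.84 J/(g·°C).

Let T be the final temperature. ΣQ_i = 0:
602×0.523×(T − 242) + 305×1.67×(T − 17.6) + 168×0.84×(T − 17.6) = 0
965.32 T = 87641
T = 87641/965.32 ≈ 90.79 °C

T_f ≈ 90.8 °C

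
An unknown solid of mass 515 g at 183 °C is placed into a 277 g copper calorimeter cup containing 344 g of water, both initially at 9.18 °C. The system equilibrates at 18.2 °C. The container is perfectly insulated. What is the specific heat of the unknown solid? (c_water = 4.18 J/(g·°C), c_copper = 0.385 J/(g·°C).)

c ≈ 0.164 J/(g·°C)

Heat gained plus heat lost sum to zero:
515·c·(18.2 − 183) + 344·4.18·(18.2 − 9.18) + 277·0.385·(18.2 − 9.18) = 0
-84872 c = -13932
c = -13932/-84872 ≈ 0.1642 J/(g·°C)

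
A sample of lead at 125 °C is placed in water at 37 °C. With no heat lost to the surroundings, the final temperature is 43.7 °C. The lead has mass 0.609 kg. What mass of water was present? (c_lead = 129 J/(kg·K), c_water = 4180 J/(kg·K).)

Setting the total heat transfer to zero:
0.609·129·(43.7 − 125) + m·4180·(43.7 − 37) = 0
28006 m = 6387
m = 6387/28006 ≈ 0.2281 kg

m ≈ 0.228 kg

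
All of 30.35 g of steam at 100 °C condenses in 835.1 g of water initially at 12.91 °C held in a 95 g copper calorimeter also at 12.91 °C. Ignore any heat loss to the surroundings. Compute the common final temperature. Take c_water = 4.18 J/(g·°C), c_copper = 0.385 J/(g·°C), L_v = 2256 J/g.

Taking heat into each body as positive, Σ m c ΔT = 0:
steam→water at 100 °C releases m L_v = 30.35×2256 = 68470
  condensate cools 100→T: 30.35×4.18×(T − 100) = 126.86(T − 100)
  water warms: 835.1×4.18×(T − 12.91) = 3490.7(T − 12.91)
  cup: 36.58(T − 12.91)
3654.2 T = 68470 + 12686 + 45537 = 126693
T ≈ 34.67 °C — below 100 °C, confirming all the steam condensed.

T_f ≈ 34.7 °C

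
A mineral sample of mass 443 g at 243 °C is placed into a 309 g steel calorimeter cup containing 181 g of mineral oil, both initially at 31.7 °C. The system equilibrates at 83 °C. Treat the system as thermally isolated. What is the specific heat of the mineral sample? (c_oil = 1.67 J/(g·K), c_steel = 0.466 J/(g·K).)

Energy conservation, ΣQ = 0:
443·c·(83 − 243) + 181·1.67·(83 − 31.7) + 309·0.466·(83 − 31.7) = 0
-70880 c = -22893
c = -22893/-70880 ≈ 0.323 J/(g·K)

c ≈ 0.323 J/(g·K)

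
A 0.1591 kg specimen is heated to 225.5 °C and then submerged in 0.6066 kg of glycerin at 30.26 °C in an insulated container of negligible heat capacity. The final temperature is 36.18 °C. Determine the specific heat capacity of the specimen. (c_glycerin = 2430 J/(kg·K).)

c ≈ 290 J/(kg·K)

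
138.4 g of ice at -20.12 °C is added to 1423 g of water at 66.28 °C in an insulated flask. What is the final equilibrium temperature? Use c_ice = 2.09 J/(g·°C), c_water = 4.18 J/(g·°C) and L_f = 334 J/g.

Energy conservation, ΣQ = 0:
warm ice to 0 °C: 138.4·2.09·(0 − (-20.12)) = 5819.8; melt ice: 138.4·334 = 46226; meltwater 0→T: 138.4·4.18·T = 578.51 T; water: 5948.1(T − 66.28)
6526.7 T = 394243 − 52045 = 342197
T ≈ 52.43 °C. Since T > 0 °C, the all-ice-melts assumption holds.

T_f ≈ 52.4 °C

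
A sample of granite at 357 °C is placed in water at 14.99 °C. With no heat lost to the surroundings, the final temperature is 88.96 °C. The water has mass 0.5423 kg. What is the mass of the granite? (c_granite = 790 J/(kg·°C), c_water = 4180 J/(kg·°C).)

Heat gained plus heat lost sum to zero:
m×790×(88.96 − 357) + 0.5423×4180×(88.96 − 14.99) = 0
-211752 m = -167676
m = -167676/-211752 ≈ 0.7919 kg

m ≈ 0.792 kg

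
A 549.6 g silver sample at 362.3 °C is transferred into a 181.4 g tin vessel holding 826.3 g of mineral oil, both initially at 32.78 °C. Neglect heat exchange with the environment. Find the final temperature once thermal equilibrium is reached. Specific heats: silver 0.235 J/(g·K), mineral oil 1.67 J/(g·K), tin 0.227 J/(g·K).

Setting the total heat transfer to zero:
549.6*0.235*(T − 362.3) + 826.3*1.67*(T − 32.78) + 181.4*0.227*(T − 32.78) = 0
(129.16 + 1379.9 + 41.18) T = 129.16*362.3 + 1379.9*32.78 + 41.18*32.78
T ≈ 60.23 °C

T_f ≈ 60.2 °C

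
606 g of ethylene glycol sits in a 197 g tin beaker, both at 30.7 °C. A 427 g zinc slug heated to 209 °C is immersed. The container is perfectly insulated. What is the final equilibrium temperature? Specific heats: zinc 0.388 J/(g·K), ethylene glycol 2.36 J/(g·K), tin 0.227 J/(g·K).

T_f ≈ 48.7 °C

Net heat exchanged in the isolated system is zero:
427*0.388*(T − 209) + 606*2.36*(T − 30.7) + 197*0.227*(T − 30.7) = 0
165.68(T − 209) + 1430.2(T − 30.7) + 44.72(T − 30.7) = 0
(165.68 + 1430.2 + 44.72) T = 165.68*209 + 1430.2*30.7 + 44.72*30.7
T = 79905 / 1640.6 = 48.7 °C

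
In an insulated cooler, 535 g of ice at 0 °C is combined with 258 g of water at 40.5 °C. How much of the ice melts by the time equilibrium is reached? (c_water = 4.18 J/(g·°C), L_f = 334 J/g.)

Cooling the water to 0 °C releases 258·4.18·40.5 = 43677 J.
To melt every bit of ice: 535·334 = 178690 J.
Since 43677 < 178690 J, not all the ice melts; equilibrium is at 0 °C.
Mass melted = 43677/334 ≈ 130.8 g.

m_melted ≈ 131 g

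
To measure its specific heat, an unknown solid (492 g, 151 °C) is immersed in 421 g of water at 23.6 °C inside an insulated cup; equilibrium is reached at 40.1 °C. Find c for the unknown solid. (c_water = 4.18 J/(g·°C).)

c ≈ 0.532 J/(g·°C)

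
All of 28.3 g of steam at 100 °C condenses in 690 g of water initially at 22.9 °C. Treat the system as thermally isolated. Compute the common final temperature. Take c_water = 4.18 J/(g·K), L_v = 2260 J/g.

T_f ≈ 47.2 °C

Setting the total heat transfer to zero:
condense steam: −28.3·2260 = −63958
  condensed water 100 °C→T: 118.29(T − 100)
  water warms: 690·4.18·(T − 22.9) = 2884.2(T − 22.9)
3002.5 T = 63958 + 11829 + 66048 = 141836
T ≈ 47.24 °C, under the boiling point, so the assumption holds.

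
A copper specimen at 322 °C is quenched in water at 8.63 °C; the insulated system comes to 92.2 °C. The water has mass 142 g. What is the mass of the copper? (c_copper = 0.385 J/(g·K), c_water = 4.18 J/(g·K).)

Taking heat into each body as positive, Σ m c ΔT = 0:
m·0.385·(92.2 − 322) + 142·4.18·(92.2 − 8.63) = 0
-88.47 m = -49604
m = -49604/-88.47 ≈ 560.7 g

m ≈ 561 g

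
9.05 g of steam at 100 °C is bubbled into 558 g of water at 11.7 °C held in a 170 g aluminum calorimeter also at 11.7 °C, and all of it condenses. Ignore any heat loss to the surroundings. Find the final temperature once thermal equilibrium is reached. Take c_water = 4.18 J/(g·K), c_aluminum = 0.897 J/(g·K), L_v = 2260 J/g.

T_f ≈ 21.1 °C

Let T be the final temperature. ΣQ_i = 0:
condense steam: −9.05·2260 = −20453
  condensate cools 100→T: 9.05·4.18·(T − 100) = 37.83(T − 100)
  original water: 2332.4(T − 11.7)
  cup: 152.49(T − 11.7)
2522.8 T = 20453 + 3782.9 + 29074 = 53310
T ≈ 21.13 °C — below 100 °C, confirming all the steam condensed.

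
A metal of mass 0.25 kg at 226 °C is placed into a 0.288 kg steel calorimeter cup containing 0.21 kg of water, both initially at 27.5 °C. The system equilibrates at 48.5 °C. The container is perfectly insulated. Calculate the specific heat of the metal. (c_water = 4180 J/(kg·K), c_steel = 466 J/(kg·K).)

Net heat exchanged in the isolated system is zero:
0.25×c×(48.5 − 226) + 0.21×4180×(48.5 − 27.5) + 0.288×466×(48.5 − 27.5) = 0
-44.38 c = -21252
c = -21252/-44.38 ≈ 478.9 J/(kg·K)

c ≈ 479 J/(kg·K)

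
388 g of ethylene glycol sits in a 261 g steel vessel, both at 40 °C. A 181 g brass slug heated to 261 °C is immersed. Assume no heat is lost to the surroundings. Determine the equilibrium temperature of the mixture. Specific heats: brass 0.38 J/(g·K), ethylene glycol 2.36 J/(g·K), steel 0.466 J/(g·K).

Conservation of energy gives ΣQ = 0:
181×0.38×(T − 261) + 388×2.36×(T − 40) + 261×0.466×(T − 40) = 0
68.78(T − 261) + 915.68(T − 40) + 121.63(T − 40) = 0
(68.78 + 915.68 + 121.63) T = 68.78×261 + 915.68×40 + 121.63×40
T ≈ 53.74 °C

T_f ≈ 53.7 °C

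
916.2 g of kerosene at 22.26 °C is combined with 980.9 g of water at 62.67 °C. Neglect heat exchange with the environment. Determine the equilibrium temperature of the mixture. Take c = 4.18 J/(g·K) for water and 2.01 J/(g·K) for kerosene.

T_f ≈ 50.1 °C

|Q_water| = |Q_kerosene|:
980.9×4.18×(62.67 − T) = 916.2×2.01×(T − 22.26)
4100.2(62.67 − T) = 1841.6(T − 22.26)
5941.7 T = 297950  ⇒  T ≈ 50.15 °C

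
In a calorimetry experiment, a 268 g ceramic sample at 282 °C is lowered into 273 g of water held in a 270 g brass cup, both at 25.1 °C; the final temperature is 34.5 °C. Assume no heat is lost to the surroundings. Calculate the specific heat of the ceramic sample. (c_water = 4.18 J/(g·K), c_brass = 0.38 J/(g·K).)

Let T be the final temperature. ΣQ_i = 0:
268·c·(34.5 − 282) + 273·4.18·(34.5 − 25.1) + 270·0.38·(34.5 − 25.1) = 0
-66330 c = -11691
c = -11691/-66330 ≈ 0.1763 J/(g·K)

c ≈ 0.176 J/(g·K)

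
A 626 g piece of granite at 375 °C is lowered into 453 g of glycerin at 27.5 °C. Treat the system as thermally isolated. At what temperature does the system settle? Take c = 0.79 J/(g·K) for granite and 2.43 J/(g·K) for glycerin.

T_f ≈ 135.2 °C

Taking heat into each body as positive, Σ m c ΔT = 0:
626·0.79·(T − 375) + 453·2.43·(T − 27.5) = 0
494.54(T − 375) + 1100.8(T − 27.5) = 0
(494.54 + 1100.8) T = 494.54·375 + 1100.8·27.5
T = 215724/1595.3 ≈ 135.22 °C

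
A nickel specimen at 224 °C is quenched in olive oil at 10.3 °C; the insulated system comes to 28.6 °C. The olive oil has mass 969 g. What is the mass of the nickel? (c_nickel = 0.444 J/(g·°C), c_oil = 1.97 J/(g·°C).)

m ≈ 403 g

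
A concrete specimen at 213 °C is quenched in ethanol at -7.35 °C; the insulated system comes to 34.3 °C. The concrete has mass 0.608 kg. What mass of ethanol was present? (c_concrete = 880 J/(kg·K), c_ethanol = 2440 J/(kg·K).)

Conservation of energy gives ΣQ = 0:
0.608·880·(34.3 − 213) + m·2440·(34.3 − (-7.35)) = 0
101626 m = 95612
m = 95612/101626 ≈ 0.9408 kg

m ≈ 0.941 kg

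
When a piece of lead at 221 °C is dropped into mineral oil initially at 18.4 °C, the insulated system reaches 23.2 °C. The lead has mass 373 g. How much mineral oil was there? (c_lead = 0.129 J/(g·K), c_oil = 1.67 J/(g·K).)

|Q_lead| = |Q_oil|:
373×0.129×(221 − 23.2) = m×1.67×(23.2 − 18.4)
8.016 m = 9517.5  ⇒  m ≈ 1187 g

m ≈ 1190 g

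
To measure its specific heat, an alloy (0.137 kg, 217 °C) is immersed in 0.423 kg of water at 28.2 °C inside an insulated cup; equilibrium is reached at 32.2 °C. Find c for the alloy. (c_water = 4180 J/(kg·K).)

c ≈ 279 J/(kg·K)

m_s c (T_s − T_f) = m_water c_water (T_f − T_0):
0.137·c·(217 − 32.2) = 0.423·4180·(32.2 − 28.2)
25.32 c = 7072.6  ⇒  c ≈ 279.4 J/(kg·K)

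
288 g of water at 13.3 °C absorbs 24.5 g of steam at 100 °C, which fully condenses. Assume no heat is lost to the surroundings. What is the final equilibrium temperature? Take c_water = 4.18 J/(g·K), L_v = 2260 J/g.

Sum of m c ΔT and latent-heat terms is zero:
steam→water at 100 °C releases m L_v = 24.5·2260 = 55370
  condensate cools 100→T: 24.5·4.18·(T − 100) = 102.41(T − 100)
  original water: 1203.8(T − 13.3)
1306.2 T = 55370 + 10241 + 16011 = 81622
T ≈ 62.49 °C, under the boiling point, so the assumption holds.

T_f ≈ 62.5 °C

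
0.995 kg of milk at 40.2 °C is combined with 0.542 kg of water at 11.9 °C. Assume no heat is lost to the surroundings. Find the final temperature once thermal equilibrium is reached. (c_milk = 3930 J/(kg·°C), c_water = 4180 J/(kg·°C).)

T_f ≈ 29.8 °C

Heat lost by the milk equals heat gained by the water:
0.995*3930*(40.2 − T) = 0.542*4180*(T − 11.9)
3910.3(40.2 − T) = 2265.6(T − 11.9)
6175.9 T = 184156  ⇒  T ≈ 29.82 °C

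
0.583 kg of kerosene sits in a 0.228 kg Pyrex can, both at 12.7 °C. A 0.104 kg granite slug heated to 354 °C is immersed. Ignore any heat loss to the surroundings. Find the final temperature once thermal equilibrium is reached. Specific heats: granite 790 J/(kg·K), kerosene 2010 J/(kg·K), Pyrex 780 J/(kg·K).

T_f ≈ 32.3 °C

T_f = Σ m_i c_i T_i / Σ m_i c_i:
T_f = (82.16×354 + 1171.8×12.7 + 177.84×12.7) / (82.16 + 1171.8 + 177.84)
    = 46225 / 1431.8 ≈ 32.28 °C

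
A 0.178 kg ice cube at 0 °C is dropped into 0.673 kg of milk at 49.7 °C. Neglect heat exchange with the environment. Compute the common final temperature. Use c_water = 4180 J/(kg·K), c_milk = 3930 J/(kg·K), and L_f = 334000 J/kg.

T_f ≈ 21.2 °C

Let T be the final temperature. ΣQ_i = 0:
fusion: m_ice L_f = 0.178×334000 = 59452
  meltwater 0→T: 0.178×4180×T = 744.04 T
  milk cools: 0.673×3930×(T − 49.7) = 2644.9(T − 49.7)
3388.9 T = 131451 − 59452 = 71999
T ≈ 21.25 °C — above 0 °C, consistent with complete melting.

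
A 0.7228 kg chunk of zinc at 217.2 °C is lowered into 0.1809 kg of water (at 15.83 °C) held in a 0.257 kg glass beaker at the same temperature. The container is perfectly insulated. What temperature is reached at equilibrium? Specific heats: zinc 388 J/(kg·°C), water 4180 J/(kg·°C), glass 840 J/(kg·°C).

Heat gained plus heat lost sum to zero:
0.7228·388·(T − 217.2) + 0.1809·4180·(T − 15.83) + 0.257·840·(T − 15.83) = 0
280.45(T − 217.2) + 756.16(T − 15.83) + 215.88(T − 15.83) = 0
(280.45 + 756.16 + 215.88) T = 280.45·217.2 + 756.16·15.83 + 215.88·15.83
T ≈ 60.92 °C

T_f ≈ 60.9 °C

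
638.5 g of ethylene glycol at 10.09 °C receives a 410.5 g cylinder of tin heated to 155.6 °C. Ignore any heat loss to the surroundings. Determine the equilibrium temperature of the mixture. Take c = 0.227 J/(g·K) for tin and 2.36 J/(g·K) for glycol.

|Q_tin| = |Q_glycol|:
410.5×0.227×(155.6 − T) = 638.5×2.36×(T − 10.09)
93.18(155.6 − T) = 1506.9(T − 10.09)
1600 T = 29704  ⇒  T ≈ 18.56 °C

T_f ≈ 18.6 °C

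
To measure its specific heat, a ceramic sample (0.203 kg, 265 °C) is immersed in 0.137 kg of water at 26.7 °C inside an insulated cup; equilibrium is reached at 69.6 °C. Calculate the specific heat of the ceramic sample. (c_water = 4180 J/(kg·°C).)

Setting the total heat transfer to zero:
0.203×c×(69.6 − 265) + 0.137×4180×(69.6 − 26.7) = 0
-39.67 c = -24567
c = -24567/-39.67 ≈ 619.3 J/(kg·°C)

c ≈ 619 J/(kg·°C)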